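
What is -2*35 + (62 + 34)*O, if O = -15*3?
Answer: -4390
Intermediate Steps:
O = -45
-2*35 + (62 + 34)*O = -2*35 + (62 + 34)*(-45) = -70 + 96*(-45) = -70 - 4320 = -4390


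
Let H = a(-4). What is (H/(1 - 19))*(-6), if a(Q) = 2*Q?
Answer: -8/3 ≈ -2.6667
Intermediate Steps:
H = -8 (H = 2*(-4) = -8)
(H/(1 - 19))*(-6) = -8/(1 - 19)*(-6) = -8/(-18)*(-6) = -8*(-1/18)*(-6) = (4/9)*(-6) = -8/3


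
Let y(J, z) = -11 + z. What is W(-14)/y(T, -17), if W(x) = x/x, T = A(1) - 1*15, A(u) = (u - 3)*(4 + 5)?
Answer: -1/28 ≈ -0.035714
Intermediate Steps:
A(u) = -27 + 9*u (A(u) = (-3 + u)*9 = -27 + 9*u)
T = -33 (T = (-27 + 9*1) - 1*15 = (-27 + 9) - 15 = -18 - 15 = -33)
W(x) = 1
W(-14)/y(T, -17) = 1/(-11 - 17) = 1/(-28) = 1*(-1/28) = -1/28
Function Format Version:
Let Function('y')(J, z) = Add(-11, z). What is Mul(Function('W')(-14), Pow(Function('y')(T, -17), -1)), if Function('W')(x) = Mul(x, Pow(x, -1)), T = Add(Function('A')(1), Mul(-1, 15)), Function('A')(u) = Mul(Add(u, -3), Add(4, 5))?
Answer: Rational(-1, 28) ≈ -0.035714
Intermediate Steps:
Function('A')(u) = Add(-27, Mul(9, u)) (Function('A')(u) = Mul(Add(-3, u), 9) = Add(-27, Mul(9, u)))
T = -33 (T = Add(Add(-27, Mul(9, 1)), Mul(-1, 15)) = Add(Add(-27, 9), -15) = Add(-18, -15) = -33)
Function('W')(x) = 1
Mul(Function('W')(-14), Pow(Function('y')(T, -17), -1)) = Mul(1, Pow(Add(-11, -17), -1)) = Mul(1, Pow(-28, -1)) = Mul(1, Rational(-1, 28)) = Rational(-1, 28)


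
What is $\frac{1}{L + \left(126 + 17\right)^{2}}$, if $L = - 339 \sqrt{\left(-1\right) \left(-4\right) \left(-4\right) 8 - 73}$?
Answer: $\frac{20449}{441260722} + \frac{339 i \sqrt{201}}{441260722} \approx 4.6342 \cdot 10^{-5} + 1.0892 \cdot 10^{-5} i$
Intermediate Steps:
$L = - 339 i \sqrt{201}$ ($L = - 339 \sqrt{4 \left(-4\right) 8 - 73} = - 339 \sqrt{\left(-16\right) 8 - 73} = - 339 \sqrt{-128 - 73} = - 339 \sqrt{-201} = - 339 i \sqrt{201} \approx - 4806.2 i$)
$\frac{1}{L + \left(126 + 17\right)^{2}} = \frac{1}{- 339 i \sqrt{201} + \left(126 + 17\right)^{2}} = \frac{1}{- 339 i \sqrt{201} + 143^{2}} = \frac{1}{- 339 i \sqrt{201} + 20449} = \frac{1}{20449 - 339 i \sqrt{201}}$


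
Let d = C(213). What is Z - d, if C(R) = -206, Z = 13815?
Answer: 14021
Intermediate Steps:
d = -206
Z - d = 13815 - 1*(-206) = 13815 + 206 = 14021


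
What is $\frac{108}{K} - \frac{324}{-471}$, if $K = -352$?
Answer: $\frac{5265}{13816} \approx 0.38108$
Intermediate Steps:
$\frac{108}{K} - \frac{324}{-471} = \frac{108}{-352} - \frac{324}{-471} = 108 \left(- \frac{1}{352}\right) - - \frac{108}{157} = - \frac{27}{88} + \frac{108}{157} = \frac{5265}{13816}$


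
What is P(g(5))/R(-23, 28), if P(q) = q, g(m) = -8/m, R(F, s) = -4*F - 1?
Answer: -8/455 ≈ -0.017582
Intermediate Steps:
R(F, s) = -1 - 4*F
P(g(5))/R(-23, 28) = (-8/5)/(-1 - 4*(-23)) = (-8*⅕)/(-1 + 92) = -8/5/91 = -8/5*1/91 = -8/455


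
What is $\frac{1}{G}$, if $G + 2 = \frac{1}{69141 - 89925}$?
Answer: $- \frac{20784}{41569} \approx -0.49999$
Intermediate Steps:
$G = - \frac{41569}{20784}$ ($G = -2 + \frac{1}{69141 - 89925} = -2 + \frac{1}{-20784} = -2 - \frac{1}{20784} = - \frac{41569}{20784} \approx -2.0$)
$\frac{1}{G} = \frac{1}{- \frac{41569}{20784}} = - \frac{20784}{41569}$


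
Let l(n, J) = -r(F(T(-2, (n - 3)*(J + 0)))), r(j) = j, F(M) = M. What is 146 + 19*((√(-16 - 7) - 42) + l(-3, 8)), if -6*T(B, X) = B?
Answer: -1975/3 + 19*I*√23 ≈ -658.33 + 91.121*I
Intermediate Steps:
T(B, X) = -B/6
l(n, J) = -⅓ (l(n, J) = -(-1)*(-2)/6 = -1*⅓ = -⅓)
146 + 19*((√(-16 - 7) - 42) + l(-3, 8)) = 146 + 19*((√(-16 - 7) - 42) - ⅓) = 146 + 19*((√(-23) - 42) - ⅓) = 146 + 19*((I*√23 - 42) - ⅓) = 146 + 19*((-42 + I*√23) - ⅓) = 146 + 19*(-127/3 + I*√23) = 146 + (-2413/3 + 19*I*√23) = -1975/3 + 19*I*√23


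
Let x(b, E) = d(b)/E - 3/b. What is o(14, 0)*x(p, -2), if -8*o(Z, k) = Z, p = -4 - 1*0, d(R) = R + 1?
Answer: -63/16 ≈ -3.9375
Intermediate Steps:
d(R) = 1 + R
p = -4 (p = -4 + 0 = -4)
o(Z, k) = -Z/8
x(b, E) = -3/b + (1 + b)/E (x(b, E) = (1 + b)/E - 3/b = -3/b + (1 + b)/E)
o(14, 0)*x(p, -2) = (-1/8*14)*(1/(-2) - 3/(-4) - 4/(-2)) = -7*(-1/2 - 3*(-1/4) - 4*(-1/2))/4 = -7*(-1/2 + 3/4 + 2)/4 = -7/4*9/4 = -63/16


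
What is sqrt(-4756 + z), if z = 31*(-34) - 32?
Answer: I*sqrt(5842) ≈ 76.433*I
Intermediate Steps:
z = -1086 (z = -1054 - 32 = -1086)
sqrt(-4756 + z) = sqrt(-4756 - 1086) = sqrt(-5842) = I*sqrt(5842)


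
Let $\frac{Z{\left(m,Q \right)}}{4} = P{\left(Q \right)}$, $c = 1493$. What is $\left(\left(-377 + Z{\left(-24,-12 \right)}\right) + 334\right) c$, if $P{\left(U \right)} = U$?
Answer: $-135863$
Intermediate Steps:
$Z{\left(m,Q \right)} = 4 Q$
$\left(\left(-377 + Z{\left(-24,-12 \right)}\right) + 334\right) c = \left(\left(-377 + 4 \left(-12\right)\right) + 334\right) 1493 = \left(\left(-377 - 48\right) + 334\right) 1493 = \left(-425 + 334\right) 1493 = \left(-91\right) 1493 = -135863$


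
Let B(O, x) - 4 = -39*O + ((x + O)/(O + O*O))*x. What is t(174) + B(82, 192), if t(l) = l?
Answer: -10250756/3403 ≈ -3012.3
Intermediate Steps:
B(O, x) = 4 - 39*O + x*(O + x)/(O + O**2) (B(O, x) = 4 + (-39*O + ((x + O)/(O + O*O))*x) = 4 + (-39*O + ((O + x)/(O + O**2))*x) = 4 + (-39*O + x*(O + x)/(O + O**2)) = 4 - 39*O + x*(O + x)/(O + O**2))
t(174) + B(82, 192) = 174 + (192**2 - 39*82**3 - 35*82**2 + 4*82 + 82*192)/(82*(1 + 82)) = 174 + (1/82)*(36864 - 39*551368 - 35*6724 + 328 + 15744)/83 = 174 + (1/82)*(1/83)*(36864 - 21503352 - 235340 + 328 + 15744) = 174 + (1/82)*(1/83)*(-21685756) = 174 - 10842878/3403 = -10250756/3403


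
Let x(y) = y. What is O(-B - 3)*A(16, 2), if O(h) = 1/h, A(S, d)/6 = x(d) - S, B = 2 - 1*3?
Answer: 42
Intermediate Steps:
B = -1 (B = 2 - 3 = -1)
A(S, d) = -6*S + 6*d (A(S, d) = 6*(d - S) = -6*S + 6*d)
O(-B - 3)*A(16, 2) = (-6*16 + 6*2)/(-1*(-1) - 3) = (-96 + 12)/(1 - 3) = -84/(-2) = -½*(-84) = 42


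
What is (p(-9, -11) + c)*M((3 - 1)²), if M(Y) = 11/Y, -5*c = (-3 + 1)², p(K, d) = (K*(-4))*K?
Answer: -4466/5 ≈ -893.20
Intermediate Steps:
p(K, d) = -4*K² (p(K, d) = (-4*K)*K = -4*K²)
c = -⅘ (c = -(-3 + 1)²/5 = -⅕*(-2)² = -⅕*4 = -⅘ ≈ -0.80000)
(p(-9, -11) + c)*M((3 - 1)²) = (-4*(-9)² - ⅘)*(11/((3 - 1)²)) = (-4*81 - ⅘)*(11/(2²)) = (-324 - ⅘)*(11/4) = -17864/(5*4) = -1624/5*11/4 = -4466/5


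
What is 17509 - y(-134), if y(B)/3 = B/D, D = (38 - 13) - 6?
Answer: 333073/19 ≈ 17530.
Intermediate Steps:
D = 19 (D = 25 - 6 = 19)
y(B) = 3*B/19 (y(B) = 3*(B/19) = 3*B/19)
17509 - y(-134) = 17509 - 3*(-134)/19 = 17509 - 1*(-402/19) = 17509 + 402/19 = 333073/19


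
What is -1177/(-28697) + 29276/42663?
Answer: 890347723/1224300111 ≈ 0.72723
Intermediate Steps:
-1177/(-28697) + 29276/42663 = -1177*(-1/28697) + 29276*(1/42663) = 1177/28697 + 29276/42663 = 890347723/1224300111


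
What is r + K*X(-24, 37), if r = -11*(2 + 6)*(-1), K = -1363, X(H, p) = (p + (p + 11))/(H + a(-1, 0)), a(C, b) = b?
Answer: 117967/24 ≈ 4915.3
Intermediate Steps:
X(H, p) = (11 + 2*p)/H (X(H, p) = (p + (p + 11))/(H + 0) = (p + (11 + p))/H = (11 + 2*p)/H)
r = 88 (r = -88*(-1) = -11*(-8) = 88)
r + K*X(-24, 37) = 88 - 1363*(11 + 2*37)/(-24) = 88 - (-1363)*(11 + 74)/24 = 88 - (-1363)*85/24 = 88 - 1363*(-85/24) = 88 + 115855/24 = 117967/24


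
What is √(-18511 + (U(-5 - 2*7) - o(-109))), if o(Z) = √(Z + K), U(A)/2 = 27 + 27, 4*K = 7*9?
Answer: √(-73612 - 2*I*√373)/2 ≈ 0.035592 - 135.66*I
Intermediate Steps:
K = 63/4 (K = (7*9)/4 = (¼)*63 = 63/4 ≈ 15.750)
U(A) = 108 (U(A) = 2*(27 + 27) = 2*54 = 108)
o(Z) = √(63/4 + Z) (o(Z) = √(Z + 63/4) = √(63/4 + Z))
√(-18511 + (U(-5 - 2*7) - o(-109))) = √(-18511 + (108 - √(63 + 4*(-109))/2)) = √(-18511 + (108 - √(63 - 436)/2)) = √(-18511 + (108 - √(-373)/2)) = √(-18511 + (108 - I*√373/2)) = √(-18403 - I*√373/2)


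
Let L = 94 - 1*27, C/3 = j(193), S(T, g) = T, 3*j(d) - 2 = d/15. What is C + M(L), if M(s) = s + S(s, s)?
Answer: 2233/15 ≈ 148.87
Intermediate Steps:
j(d) = ⅔ + d/45 (j(d) = ⅔ + (d/15)/3 = ⅔ + d/45)
C = 223/15 (C = 3*(⅔ + (1/45)*193) = 3*(⅔ + 193/45) = 3*(223/45) = 223/15 ≈ 14.867)
L = 67 (L = 94 - 27 = 67)
M(s) = 2*s (M(s) = s + s = 2*s)
C + M(L) = 223/15 + 2*67 = 223/15 + 134 = 2233/15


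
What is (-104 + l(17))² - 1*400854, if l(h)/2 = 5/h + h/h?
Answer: -112874630/289 ≈ -3.9057e+5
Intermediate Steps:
l(h) = 2 + 10/h (l(h) = 2*(5/h + h/h) = 2*(5/h + 1) = 2*(1 + 5/h) = 2 + 10/h)
(-104 + l(17))² - 1*400854 = (-104 + (2 + 10/17))² - 1*400854 = (-104 + (2 + 10*(1/17)))² - 400854 = (-104 + (2 + 10/17))² - 400854 = (-104 + 44/17)² - 400854 = (-1724/17)² - 400854 = 2972176/289 - 400854 = -112874630/289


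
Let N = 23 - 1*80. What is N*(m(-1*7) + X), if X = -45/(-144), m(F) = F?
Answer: 6099/16 ≈ 381.19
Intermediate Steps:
N = -57 (N = 23 - 80 = -57)
X = 5/16 (X = -45*(-1/144) = 5/16 ≈ 0.31250)
N*(m(-1*7) + X) = -57*(-1*7 + 5/16) = -57*(-7 + 5/16) = -57*(-107/16) = 6099/16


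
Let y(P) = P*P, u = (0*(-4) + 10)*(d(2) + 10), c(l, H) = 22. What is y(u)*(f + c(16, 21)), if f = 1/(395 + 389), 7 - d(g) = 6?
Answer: 52178225/196 ≈ 2.6622e+5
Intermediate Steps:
d(g) = 1 (d(g) = 7 - 1*6 = 7 - 6 = 1)
f = 1/784 ≈ 0.0012755
u = 110 (u = (0*(-4) + 10)*(1 + 10) = (0 + 10)*11 = 10*11 = 110)
y(P) = P²
y(u)*(f + c(16, 21)) = 110²*(1/784 + 22) = 12100*(17249/784) = 52178225/196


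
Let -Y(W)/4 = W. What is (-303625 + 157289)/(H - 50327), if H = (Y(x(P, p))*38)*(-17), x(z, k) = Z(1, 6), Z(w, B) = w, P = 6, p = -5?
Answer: 146336/47743 ≈ 3.0651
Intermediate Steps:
x(z, k) = 1
Y(W) = -4*W
H = 2584 (H = (-4*1*38)*(-17) = -4*38*(-17) = -152*(-17) = 2584)
(-303625 + 157289)/(H - 50327) = (-303625 + 157289)/(2584 - 50327) = -146336/(-47743) = -146336*(-1/47743) = 146336/47743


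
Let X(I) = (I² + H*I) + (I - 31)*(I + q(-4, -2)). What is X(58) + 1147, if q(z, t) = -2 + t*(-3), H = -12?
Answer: 5489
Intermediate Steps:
q(z, t) = -2 - 3*t
X(I) = I² - 12*I + (-31 + I)*(4 + I) (X(I) = (I² - 12*I) + (I - 31)*(I + (-2 - 3*(-2))) = (I² - 12*I) + (-31 + I)*(I + (-2 + 6)) = (I² - 12*I) + (-31 + I)*(I + 4) = (I² - 12*I) + (-31 + I)*(4 + I) = I² - 12*I + (-31 + I)*(4 + I))
X(58) + 1147 = (-124 - 39*58 + 2*58²) + 1147 = (-124 - 2262 + 2*3364) + 1147 = (-124 - 2262 + 6728) + 1147 = 4342 + 1147 = 5489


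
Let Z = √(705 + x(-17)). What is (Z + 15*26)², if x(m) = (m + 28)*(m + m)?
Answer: (390 + √331)² ≈ 1.6662e+5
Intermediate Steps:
x(m) = 2*m*(28 + m) (x(m) = (28 + m)*(2*m) = 2*m*(28 + m))
Z = √331 (Z = √(705 + 2*(-17)*(28 - 17)) = √(705 + 2*(-17)*11) = √(705 - 374) = √331 ≈ 18.193)
(Z + 15*26)² = (√331 + 15*26)² = (√331 + 390)² = (390 + √331)²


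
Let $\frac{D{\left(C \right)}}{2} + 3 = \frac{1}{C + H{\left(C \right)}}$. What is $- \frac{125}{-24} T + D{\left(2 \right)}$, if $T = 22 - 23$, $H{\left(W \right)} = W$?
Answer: $- \frac{257}{24} \approx -10.708$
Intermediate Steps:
$T = -1$ ($T = 22 - 23 = -1$)
$D{\left(C \right)} = -6 + \frac{1}{C}$ ($D{\left(C \right)} = -6 + \frac{2}{C + C} = -6 + \frac{2}{2 C} = -6 + 2 \frac{1}{2 C} = -6 + \frac{1}{C}$)
$- \frac{125}{-24} T + D{\left(2 \right)} = - \frac{125}{-24} \left(-1\right) - \left(6 - \frac{1}{2}\right) = \left(-125\right) \left(- \frac{1}{24}\right) \left(-1\right) + \left(-6 + \frac{1}{2}\right) = \frac{125}{24} \left(-1\right) - \frac{11}{2} = - \frac{125}{24} - \frac{11}{2} = - \frac{257}{24}$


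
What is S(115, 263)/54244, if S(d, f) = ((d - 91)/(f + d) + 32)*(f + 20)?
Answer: 142915/854343 ≈ 0.16728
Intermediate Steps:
S(d, f) = (20 + f)*(32 + (-91 + d)/(d + f)) (S(d, f) = ((-91 + d)/(d + f) + 32)*(20 + f) = (32 + (-91 + d)/(d + f))*(20 + f) = (20 + f)*(32 + (-91 + d)/(d + f)))
S(115, 263)/54244 = ((-1820 + 32*263**2 + 549*263 + 660*115 + 33*115*263)/(115 + 263))/54244 = ((-1820 + 32*69169 + 144387 + 75900 + 998085)/378)*(1/54244) = ((-1820 + 2213408 + 144387 + 75900 + 998085)/378)*(1/54244) = ((1/378)*3429960)*(1/54244) = (571660/63)*(1/54244) = 142915/854343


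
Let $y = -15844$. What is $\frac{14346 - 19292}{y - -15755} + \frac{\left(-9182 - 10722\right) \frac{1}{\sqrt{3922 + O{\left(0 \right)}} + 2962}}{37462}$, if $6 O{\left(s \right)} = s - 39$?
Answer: $\frac{1624874836142310}{29238642823363} + \frac{9952 \sqrt{15662}}{328524076667} \approx 55.573$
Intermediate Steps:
$O{\left(s \right)} = - \frac{13}{2} + \frac{s}{6}$ ($O{\left(s \right)} = \frac{s - 39}{6} = \frac{-39 + s}{6} = - \frac{13}{2} + \frac{s}{6}$)
$\frac{14346 - 19292}{y - -15755} + \frac{\left(-9182 - 10722\right) \frac{1}{\sqrt{3922 + O{\left(0 \right)}} + 2962}}{37462} = \frac{14346 - 19292}{-15844 - -15755} + \frac{\left(-9182 - 10722\right) \frac{1}{\sqrt{3922 + \left(- \frac{13}{2} + \frac{1}{6} \cdot 0\right)} + 2962}}{37462} = \frac{14346 - 19292}{-15844 + 15755} + - \frac{19904}{\sqrt{3922 + \left(- \frac{13}{2} + 0\right)} + 2962} \cdot \frac{1}{37462} = - \frac{4946}{-89} + - \frac{19904}{\sqrt{3922 - \frac{13}{2}} + 2962} \cdot \frac{1}{37462} = \left(-4946\right) \left(- \frac{1}{89}\right) + - \frac{19904}{\sqrt{\frac{7831}{2}} + 2962} \cdot \frac{1}{37462} = \frac{4946}{89} + - \frac{19904}{\frac{\sqrt{15662}}{2} + 2962} \cdot \frac{1}{37462} = \frac{4946}{89} + - \frac{19904}{2962 + \frac{\sqrt{15662}}{2}} \cdot \frac{1}{37462} = \frac{4946}{89} - \frac{9952}{18731 \left(2962 + \frac{\sqrt{15662}}{2}\right)}$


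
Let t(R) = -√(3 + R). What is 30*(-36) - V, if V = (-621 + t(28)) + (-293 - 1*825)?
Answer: 659 + √31 ≈ 664.57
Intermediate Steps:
V = -1739 - √31 (V = (-621 - √(3 + 28)) + (-293 - 1*825) = (-621 - √31) + (-293 - 825) = (-621 - √31) - 1118 = -1739 - √31 ≈ -1744.6)
30*(-36) - V = 30*(-36) - (-1739 - √31) = -1080 + (1739 + √31) = 659 + √31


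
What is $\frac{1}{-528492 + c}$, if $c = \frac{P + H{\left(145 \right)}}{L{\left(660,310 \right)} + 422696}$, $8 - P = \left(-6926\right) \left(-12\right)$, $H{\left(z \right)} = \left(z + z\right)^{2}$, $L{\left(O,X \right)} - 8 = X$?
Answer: $- \frac{211507}{111779756946} \approx -1.8922 \cdot 10^{-6}$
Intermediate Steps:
$L{\left(O,X \right)} = 8 + X$
$H{\left(z \right)} = 4 z^{2}$ ($H{\left(z \right)} = \left(2 z\right)^{2} = 4 z^{2}$)
$P = -83104$ ($P = 8 - \left(-6926\right) \left(-12\right) = 8 - 83112 = -83104$)
$c = \frac{498}{211507}$ ($c = \frac{-83104 + 4 \cdot 145^{2}}{\left(8 + 310\right) + 422696} = \frac{-83104 + 4 \cdot 21025}{318 + 422696} = \frac{-83104 + 84100}{423014} = 996 \cdot \frac{1}{423014} = \frac{498}{211507} \approx 0.0023545$)
$\frac{1}{-528492 + c} = \frac{1}{-528492 + \frac{498}{211507}} = \frac{1}{- \frac{111779756946}{211507}} = - \frac{211507}{111779756946}$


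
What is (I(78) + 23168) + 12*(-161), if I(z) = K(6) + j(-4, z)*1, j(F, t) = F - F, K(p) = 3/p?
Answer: 42473/2 ≈ 21237.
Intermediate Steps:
j(F, t) = 0
I(z) = ½ (I(z) = 3/6 + 0*1 = 3*(⅙) + 0 = ½ + 0 = ½)
(I(78) + 23168) + 12*(-161) = (½ + 23168) + 12*(-161) = 46337/2 - 1932 = 42473/2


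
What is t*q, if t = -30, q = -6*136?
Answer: 24480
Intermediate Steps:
q = -816
t*q = -30*(-816) = 24480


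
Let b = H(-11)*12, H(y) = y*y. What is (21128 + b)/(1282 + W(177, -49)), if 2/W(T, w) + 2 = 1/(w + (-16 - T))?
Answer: 5475650/310643 ≈ 17.627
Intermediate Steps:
H(y) = y²
b = 1452 (b = (-11)²*12 = 121*12 = 1452)
W(T, w) = 2/(-2 + 1/(-16 + w - T)) (W(T, w) = 2/(-2 + 1/(w + (-16 - T))) = 2/(-2 + 1/(-16 + w - T)))
(21128 + b)/(1282 + W(177, -49)) = (21128 + 1452)/(1282 + 2*(-16 - 49 - 1*177)/(33 - 2*(-49) + 2*177)) = 22580/(1282 + 2*(-16 - 49 - 177)/(33 + 98 + 354)) = 22580/(1282 + 2*(-242)/485) = 22580/(1282 + 2*(1/485)*(-242)) = 22580/(1282 - 484/485) = 22580/(621286/485) = 22580*(485/621286) = 5475650/310643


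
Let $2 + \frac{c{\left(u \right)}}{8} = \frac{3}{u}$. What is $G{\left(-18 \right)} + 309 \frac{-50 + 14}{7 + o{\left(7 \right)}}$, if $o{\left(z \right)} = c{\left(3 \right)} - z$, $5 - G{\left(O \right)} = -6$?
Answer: $\frac{2803}{2} \approx 1401.5$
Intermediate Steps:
$G{\left(O \right)} = 11$ ($G{\left(O \right)} = 5 - -6 = 5 + 6 = 11$)
$c{\left(u \right)} = -16 + \frac{24}{u}$ ($c{\left(u \right)} = -16 + 8 \frac{3}{u} = -16 + \frac{24}{u}$)
$o{\left(z \right)} = -8 - z$ ($o{\left(z \right)} = \left(-16 + \frac{24}{3}\right) - z = \left(-16 + 24 \cdot \frac{1}{3}\right) - z = \left(-16 + 8\right) - z = -8 - z$)
$G{\left(-18 \right)} + 309 \frac{-50 + 14}{7 + o{\left(7 \right)}} = 11 + 309 \frac{-50 + 14}{7 - 15} = 11 + 309 \left(- \frac{36}{7 - 15}\right) = 11 + 309 \left(- \frac{36}{-8}\right) = 11 + 309 \left(\left(-36\right) \left(- \frac{1}{8}\right)\right) = 11 + 309 \cdot \frac{9}{2} = 11 + \frac{2781}{2} = \frac{2803}{2}$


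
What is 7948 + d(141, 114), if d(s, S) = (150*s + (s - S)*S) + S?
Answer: 32290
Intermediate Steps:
d(s, S) = S + 150*s + S*(s - S) (d(s, S) = (150*s + S*(s - S)) + S = S + 150*s + S*(s - S))
7948 + d(141, 114) = 7948 + (114 - 1*114² + 150*141 + 114*141) = 7948 + (114 - 1*12996 + 21150 + 16074) = 7948 + (114 - 12996 + 21150 + 16074) = 7948 + 24342 = 32290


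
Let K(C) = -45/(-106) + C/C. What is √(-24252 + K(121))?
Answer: I*√272479466/106 ≈ 155.73*I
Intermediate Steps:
K(C) = 151/106 (K(C) = -45*(-1/106) + 1 = 45/106 + 1 = 151/106)
√(-24252 + K(121)) = √(-24252 + 151/106) = √(-2570561/106) = I*√272479466/106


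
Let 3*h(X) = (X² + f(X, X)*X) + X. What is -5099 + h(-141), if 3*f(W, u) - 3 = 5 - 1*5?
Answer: 1434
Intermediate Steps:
f(W, u) = 1 (f(W, u) = 1 + (5 - 1*5)/3 = 1 + (5 - 5)/3 = 1 + (⅓)*0 = 1 + 0 = 1)
h(X) = X²/3 + 2*X/3 (h(X) = ((X² + 1*X) + X)/3 = ((X² + X) + X)/3 = ((X + X²) + X)/3 = (X² + 2*X)/3 = X²/3 + 2*X/3)
-5099 + h(-141) = -5099 + (⅓)*(-141)*(2 - 141) = -5099 + (⅓)*(-141)*(-139) = -5099 + 6533 = 1434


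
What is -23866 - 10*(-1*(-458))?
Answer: -28446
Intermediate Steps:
-23866 - 10*(-1*(-458)) = -23866 - 10*458 = -23866 - 1*4580 = -23866 - 4580 = -28446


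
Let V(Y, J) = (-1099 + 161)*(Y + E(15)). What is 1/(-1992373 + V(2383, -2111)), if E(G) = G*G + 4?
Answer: -1/4442429 ≈ -2.2510e-7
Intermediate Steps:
E(G) = 4 + G² (E(G) = G² + 4 = 4 + G²)
V(Y, J) = -214802 - 938*Y (V(Y, J) = (-1099 + 161)*(Y + (4 + 15²)) = -938*(Y + (4 + 225)) = -938*(Y + 229) = -938*(229 + Y) = -214802 - 938*Y)
1/(-1992373 + V(2383, -2111)) = 1/(-1992373 + (-214802 - 938*2383)) = 1/(-1992373 + (-214802 - 2235254)) = 1/(-1992373 - 2450056) = 1/(-4442429) = -1/4442429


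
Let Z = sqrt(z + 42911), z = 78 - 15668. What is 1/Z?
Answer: sqrt(27321)/27321 ≈ 0.0060499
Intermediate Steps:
z = -15590
Z = sqrt(27321) (Z = sqrt(-15590 + 42911) = sqrt(27321) ≈ 165.29)
1/Z = 1/(sqrt(27321)) = sqrt(27321)/27321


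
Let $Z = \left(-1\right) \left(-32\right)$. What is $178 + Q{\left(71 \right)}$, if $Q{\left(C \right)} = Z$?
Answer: $210$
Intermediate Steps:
$Z = 32$
$Q{\left(C \right)} = 32$
$178 + Q{\left(71 \right)} = 178 + 32 = 210$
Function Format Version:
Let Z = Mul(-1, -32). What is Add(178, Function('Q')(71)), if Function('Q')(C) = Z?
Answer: 210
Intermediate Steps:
Z = 32
Function('Q')(C) = 32
Add(178, Function('Q')(71)) = Add(178, 32) = 210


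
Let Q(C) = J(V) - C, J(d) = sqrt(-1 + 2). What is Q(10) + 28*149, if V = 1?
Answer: 4163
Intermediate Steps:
J(d) = 1 (J(d) = sqrt(1) = 1)
Q(C) = 1 - C
Q(10) + 28*149 = (1 - 1*10) + 28*149 = (1 - 10) + 4172 = -9 + 4172 = 4163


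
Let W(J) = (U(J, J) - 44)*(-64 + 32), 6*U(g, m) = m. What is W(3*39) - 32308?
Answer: -31524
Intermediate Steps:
U(g, m) = m/6
W(J) = 1408 - 16*J/3 (W(J) = (J/6 - 44)*(-64 + 32) = (-44 + J/6)*(-32) = 1408 - 16*J/3)
W(3*39) - 32308 = (1408 - 16*39) - 32308 = (1408 - 16/3*117) - 32308 = (1408 - 624) - 32308 = 784 - 32308 = -31524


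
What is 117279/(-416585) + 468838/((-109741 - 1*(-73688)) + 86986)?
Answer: 3572405791/400338185 ≈ 8.9235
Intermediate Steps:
117279/(-416585) + 468838/((-109741 - 1*(-73688)) + 86986) = 117279*(-1/416585) + 468838/((-109741 + 73688) + 86986) = -117279/416585 + 468838/(-36053 + 86986) = -117279/416585 + 468838/50933 = -117279/416585 + 468838*(1/50933) = -117279/416585 + 8846/961 = 3572405791/400338185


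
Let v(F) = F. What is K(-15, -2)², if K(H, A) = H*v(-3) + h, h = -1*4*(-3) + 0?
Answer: 3249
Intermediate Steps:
h = 12 (h = -4*(-3) + 0 = 12 + 0 = 12)
K(H, A) = 12 - 3*H (K(H, A) = H*(-3) + 12 = -3*H + 12 = 12 - 3*H)
K(-15, -2)² = (12 - 3*(-15))² = (12 + 45)² = 57² = 3249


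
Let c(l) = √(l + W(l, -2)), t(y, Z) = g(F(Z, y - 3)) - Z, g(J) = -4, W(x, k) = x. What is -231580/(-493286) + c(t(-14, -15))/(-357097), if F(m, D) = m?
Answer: 115790/246643 - √22/357097 ≈ 0.46945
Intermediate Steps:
t(y, Z) = -4 - Z
c(l) = √2*√l (c(l) = √(l + l) = √(2*l) = √2*√l)
-231580/(-493286) + c(t(-14, -15))/(-357097) = -231580/(-493286) + (√2*√(-4 - 1*(-15)))/(-357097) = -231580*(-1/493286) + (√2*√(-4 + 15))*(-1/357097) = 115790/246643 + (√2*√11)*(-1/357097) = 115790/246643 + √22*(-1/357097) = 115790/246643 - √22/357097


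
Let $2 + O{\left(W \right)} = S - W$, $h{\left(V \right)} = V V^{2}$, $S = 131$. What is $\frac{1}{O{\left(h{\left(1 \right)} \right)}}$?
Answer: $\frac{1}{128} \approx 0.0078125$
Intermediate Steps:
$h{\left(V \right)} = V^{3}$
$O{\left(W \right)} = 129 - W$ ($O{\left(W \right)} = -2 - \left(-131 + W\right) = 129 - W$)
$\frac{1}{O{\left(h{\left(1 \right)} \right)}} = \frac{1}{129 - 1^{3}} = \frac{1}{129 - 1} = \frac{1}{128}$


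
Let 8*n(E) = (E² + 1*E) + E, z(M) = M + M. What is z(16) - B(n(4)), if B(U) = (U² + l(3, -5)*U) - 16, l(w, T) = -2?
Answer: 45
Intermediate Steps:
z(M) = 2*M
n(E) = E/4 + E²/8 (n(E) = ((E² + 1*E) + E)/8 = ((E² + E) + E)/8 = ((E + E²) + E)/8 = (E² + 2*E)/8 = E/4 + E²/8)
B(U) = -16 + U² - 2*U (B(U) = (U² - 2*U) - 16 = -16 + U² - 2*U)
z(16) - B(n(4)) = 2*16 - (-16 + ((⅛)*4*(2 + 4))² - 4*(2 + 4)/4) = 32 - (-16 + ((⅛)*4*6)² - 4*6/4) = 32 - (-16 + 3² - 2*3) = 32 - (-16 + 9 - 6) = 32 - 1*(-13) = 32 + 13 = 45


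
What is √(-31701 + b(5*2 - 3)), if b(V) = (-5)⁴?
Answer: 2*I*√7769 ≈ 176.28*I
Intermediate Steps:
b(V) = 625
√(-31701 + b(5*2 - 3)) = √(-31701 + 625) = √(-31076) = 2*I*√7769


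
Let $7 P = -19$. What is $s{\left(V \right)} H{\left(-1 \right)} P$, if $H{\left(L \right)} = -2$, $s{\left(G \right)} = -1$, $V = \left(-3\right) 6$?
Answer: $- \frac{38}{7} \approx -5.4286$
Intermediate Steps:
$V = -18$
$P = - \frac{19}{7}$ ($P = \frac{1}{7} \left(-19\right) = - \frac{19}{7} \approx -2.7143$)
$s{\left(V \right)} H{\left(-1 \right)} P = \left(-1\right) \left(-2\right) \left(- \frac{19}{7}\right) = 2 \left(- \frac{19}{7}\right) = - \frac{38}{7}$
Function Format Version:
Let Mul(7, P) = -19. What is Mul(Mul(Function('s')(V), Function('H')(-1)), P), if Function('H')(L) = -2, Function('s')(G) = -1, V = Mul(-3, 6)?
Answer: Rational(-38, 7) ≈ -5.4286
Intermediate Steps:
V = -18
P = Rational(-19, 7) (P = Mul(Rational(1, 7), -19) = Rational(-19, 7) ≈ -2.7143)
Mul(Mul(Function('s')(V), Function('H')(-1)), P) = Mul(Mul(-1, -2), Rational(-19, 7)) = Mul(2, Rational(-19, 7)) = Rational(-38, 7)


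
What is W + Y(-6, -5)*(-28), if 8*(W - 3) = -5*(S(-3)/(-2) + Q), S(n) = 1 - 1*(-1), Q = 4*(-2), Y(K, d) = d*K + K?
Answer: -5307/8 ≈ -663.38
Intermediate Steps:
Y(K, d) = K + K*d (Y(K, d) = K*d + K = K + K*d)
Q = -8
S(n) = 2 (S(n) = 1 + 1 = 2)
W = 69/8 (W = 3 + (-5*(2/(-2) - 8))/8 = 3 + (-5*(2*(-½) - 8))/8 = 3 + (-5*(-1 - 8))/8 = 3 + (-5*(-9))/8 = 3 + (⅛)*45 = 3 + 45/8 = 69/8 ≈ 8.6250)
W + Y(-6, -5)*(-28) = 69/8 - 6*(1 - 5)*(-28) = 69/8 - 6*(-4)*(-28) = 69/8 + 24*(-28) = 69/8 - 672 = -5307/8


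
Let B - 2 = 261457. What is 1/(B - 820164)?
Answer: -1/558705 ≈ -1.7899e-6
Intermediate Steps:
B = 261459 (B = 2 + 261457 = 261459)
1/(B - 820164) = 1/(261459 - 820164) = 1/(-558705) = -1/558705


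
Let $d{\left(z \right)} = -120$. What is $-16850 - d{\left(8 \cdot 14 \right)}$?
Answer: $-16730$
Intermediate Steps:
$-16850 - d{\left(8 \cdot 14 \right)} = -16850 - -120 = -16850 + 120 = -16730$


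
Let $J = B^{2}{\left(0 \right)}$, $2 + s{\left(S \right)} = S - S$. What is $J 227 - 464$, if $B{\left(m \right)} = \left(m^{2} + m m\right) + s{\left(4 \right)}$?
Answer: $444$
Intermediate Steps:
$s{\left(S \right)} = -2$ ($s{\left(S \right)} = -2 + \left(S - S\right) = -2 + 0 = -2$)
$B{\left(m \right)} = -2 + 2 m^{2}$ ($B{\left(m \right)} = \left(m^{2} + m m\right) - 2 = \left(m^{2} + m^{2}\right) - 2 = 2 m^{2} - 2 = -2 + 2 m^{2}$)
$J = 4$ ($J = \left(-2 + 2 \cdot 0^{2}\right)^{2} = \left(-2 + 2 \cdot 0\right)^{2} = \left(-2 + 0\right)^{2} = \left(-2\right)^{2} = 4$)
$J 227 - 464 = 4 \cdot 227 - 464 = 908 - 464 = 444$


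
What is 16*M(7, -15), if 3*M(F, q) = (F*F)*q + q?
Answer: -4000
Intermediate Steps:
M(F, q) = q/3 + q*F²/3 (M(F, q) = ((F*F)*q + q)/3 = (F²*q + q)/3 = (q*F² + q)/3 = (q + q*F²)/3 = q/3 + q*F²/3)
16*M(7, -15) = 16*((⅓)*(-15)*(1 + 7²)) = 16*((⅓)*(-15)*(1 + 49)) = 16*((⅓)*(-15)*50) = 16*(-250) = -4000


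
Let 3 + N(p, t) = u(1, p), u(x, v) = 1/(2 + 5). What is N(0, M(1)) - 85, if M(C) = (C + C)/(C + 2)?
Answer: -615/7 ≈ -87.857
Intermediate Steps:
u(x, v) = 1/7
M(C) = 2*C/(2 + C) (M(C) = (2*C)/(2 + C) = 2*C/(2 + C))
N(p, t) = -20/7 (N(p, t) = -3 + 1/7 = -20/7)
N(0, M(1)) - 85 = -20/7 - 85 = -615/7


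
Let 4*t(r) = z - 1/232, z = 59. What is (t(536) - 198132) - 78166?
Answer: -256390857/928 ≈ -2.7628e+5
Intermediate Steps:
t(r) = 13687/928 (t(r) = (59 - 1/232)/4 = (¼)*(13687/232) = 13687/928)
(t(536) - 198132) - 78166 = (13687/928 - 198132) - 78166 = -183852809/928 - 78166 = -256390857/928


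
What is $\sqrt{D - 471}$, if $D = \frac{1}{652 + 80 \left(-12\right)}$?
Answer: $\frac{i \sqrt{11170313}}{154} \approx 21.703 i$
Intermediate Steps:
$D = - \frac{1}{308}$ ($D = \frac{1}{652 - 960} = \frac{1}{-308} = - \frac{1}{308} \approx -0.0032468$)
$\sqrt{D - 471} = \sqrt{- \frac{1}{308} - 471} = \sqrt{- \frac{145069}{308}} = \frac{i \sqrt{11170313}}{154}$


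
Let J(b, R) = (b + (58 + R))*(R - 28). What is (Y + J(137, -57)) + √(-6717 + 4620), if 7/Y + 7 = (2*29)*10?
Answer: -6721283/573 + 3*I*√233 ≈ -11730.0 + 45.793*I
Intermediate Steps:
J(b, R) = (-28 + R)*(58 + R + b) (J(b, R) = (58 + R + b)*(-28 + R) = (-28 + R)*(58 + R + b))
Y = 7/573 (Y = 7/(-7 + (2*29)*10) = 7/(-7 + 58*10) = 7/(-7 + 580) = 7/573 ≈ 0.012216)
(Y + J(137, -57)) + √(-6717 + 4620) = (7/573 + (-1624 + (-57)² - 28*137 + 30*(-57) - 57*137)) + √(-6717 + 4620) = (7/573 + (-1624 + 3249 - 3836 - 1710 - 7809)) + √(-2097) = (7/573 - 11730) + 3*I*√233 = -6721283/573 + 3*I*√233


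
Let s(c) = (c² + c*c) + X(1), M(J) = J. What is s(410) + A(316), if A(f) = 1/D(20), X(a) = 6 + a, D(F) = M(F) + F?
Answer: 13448281/40 ≈ 3.3621e+5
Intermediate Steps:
D(F) = 2*F (D(F) = F + F = 2*F)
s(c) = 7 + 2*c² (s(c) = (c² + c*c) + (6 + 1) = (c² + c²) + 7 = 2*c² + 7 = 7 + 2*c²)
A(f) = 1/40 (A(f) = 1/(2*20) = 1/40)
s(410) + A(316) = (7 + 2*410²) + 1/40 = (7 + 2*168100) + 1/40 = (7 + 336200) + 1/40 = 336207 + 1/40 = 13448281/40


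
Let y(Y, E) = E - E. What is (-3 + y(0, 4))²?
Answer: 9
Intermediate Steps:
y(Y, E) = 0
(-3 + y(0, 4))² = (-3 + 0)² = (-3)² = 9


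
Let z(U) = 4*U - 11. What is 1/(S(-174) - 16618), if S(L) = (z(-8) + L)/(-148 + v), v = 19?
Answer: -129/2143505 ≈ -6.0182e-5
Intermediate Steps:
z(U) = -11 + 4*U
S(L) = ⅓ - L/129 (S(L) = ((-11 + 4*(-8)) + L)/(-148 + 19) = ((-11 - 32) + L)/(-129) = (-43 + L)*(-1/129) = ⅓ - L/129)
1/(S(-174) - 16618) = 1/((⅓ - 1/129*(-174)) - 16618) = 1/((⅓ + 58/43) - 16618) = 1/(217/129 - 16618) = 1/(-2143505/129) = -129/2143505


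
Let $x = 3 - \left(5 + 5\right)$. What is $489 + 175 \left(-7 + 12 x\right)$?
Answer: $-15436$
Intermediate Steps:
$x = -7$ ($x = 3 - 10 = -7$)
$489 + 175 \left(-7 + 12 x\right) = 489 + 175 \left(-7 + 12 \left(-7\right)\right) = 489 + 175 \left(-7 - 84\right) = 489 + 175 \left(-91\right) = 489 - 15925 = -15436$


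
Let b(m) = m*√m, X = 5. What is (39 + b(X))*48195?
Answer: 1879605 + 240975*√5 ≈ 2.4184e+6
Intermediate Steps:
b(m) = m^(3/2)
(39 + b(X))*48195 = (39 + 5^(3/2))*48195 = (39 + 5*√5)*48195 = 1879605 + 240975*√5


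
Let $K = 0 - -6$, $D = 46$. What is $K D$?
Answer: $276$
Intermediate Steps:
$K = 6$ ($K = 0 + 6 = 6$)
$K D = 6 \cdot 46 = 276$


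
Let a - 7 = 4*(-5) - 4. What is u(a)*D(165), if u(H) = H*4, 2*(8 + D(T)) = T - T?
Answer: 544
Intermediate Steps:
D(T) = -8 (D(T) = -8 + (T - T)/2 = -8 + (½)*0 = -8 + 0 = -8)
a = -17 (a = 7 + (4*(-5) - 4) = 7 + (-20 - 4) = 7 - 24 = -17)
u(H) = 4*H
u(a)*D(165) = (4*(-17))*(-8) = -68*(-8) = 544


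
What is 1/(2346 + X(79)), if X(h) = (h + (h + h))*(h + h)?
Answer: 1/39792 ≈ 2.5131e-5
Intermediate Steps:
X(h) = 6*h**2 (X(h) = (h + 2*h)*(2*h) = (3*h)*(2*h) = 6*h**2)
1/(2346 + X(79)) = 1/(2346 + 6*79**2) = 1/(2346 + 6*6241) = 1/(2346 + 37446) = 1/39792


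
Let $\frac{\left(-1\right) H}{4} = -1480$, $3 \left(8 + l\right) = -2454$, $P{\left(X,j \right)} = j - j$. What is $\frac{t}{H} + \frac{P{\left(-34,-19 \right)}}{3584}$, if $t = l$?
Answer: $- \frac{413}{2960} \approx -0.13953$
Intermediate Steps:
$P{\left(X,j \right)} = 0$
$l = -826$ ($l = -8 + \frac{1}{3} \left(-2454\right) = -8 - 818 = -826$)
$H = 5920$ ($H = \left(-4\right) \left(-1480\right) = 5920$)
$t = -826$
$\frac{t}{H} + \frac{P{\left(-34,-19 \right)}}{3584} = - \frac{826}{5920} + \frac{0}{3584} = \left(-826\right) \frac{1}{5920} + 0 \cdot \frac{1}{3584} = - \frac{413}{2960} + 0 = - \frac{413}{2960}$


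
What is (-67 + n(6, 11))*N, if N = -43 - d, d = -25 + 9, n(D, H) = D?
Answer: 1647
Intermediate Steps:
d = -16
N = -27 (N = -43 - 1*(-16) = -43 + 16 = -27)
(-67 + n(6, 11))*N = (-67 + 6)*(-27) = -61*(-27) = 1647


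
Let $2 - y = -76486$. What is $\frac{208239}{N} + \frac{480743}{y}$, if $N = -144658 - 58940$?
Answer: $\frac{1517602383}{288385256} \approx 5.2624$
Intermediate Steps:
$y = 76488$ ($y = 2 - -76486 = 2 + 76486 = 76488$)
$N = -203598$ ($N = -144658 - 58940 = -203598$)
$\frac{208239}{N} + \frac{480743}{y} = \frac{208239}{-203598} + \frac{480743}{76488} = 208239 \left(- \frac{1}{203598}\right) + 480743 \cdot \frac{1}{76488} = - \frac{69413}{67866} + \frac{480743}{76488} = \frac{1517602383}{288385256}$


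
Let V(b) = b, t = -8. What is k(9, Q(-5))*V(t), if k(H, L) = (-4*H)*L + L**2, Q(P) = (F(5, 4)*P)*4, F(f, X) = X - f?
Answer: 2560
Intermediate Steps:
Q(P) = -4*P (Q(P) = ((4 - 1*5)*P)*4 = ((4 - 5)*P)*4 = -P*4 = -4*P)
k(H, L) = L**2 - 4*H*L (k(H, L) = -4*H*L + L**2 = L**2 - 4*H*L)
k(9, Q(-5))*V(t) = ((-4*(-5))*(-4*(-5) - 4*9))*(-8) = (20*(20 - 36))*(-8) = (20*(-16))*(-8) = -320*(-8) = 2560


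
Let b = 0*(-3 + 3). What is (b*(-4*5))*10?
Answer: 0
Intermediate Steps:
b = 0 (b = 0*0 = 0)
(b*(-4*5))*10 = (0*(-4*5))*10 = (0*(-20))*10 = 0*10 = 0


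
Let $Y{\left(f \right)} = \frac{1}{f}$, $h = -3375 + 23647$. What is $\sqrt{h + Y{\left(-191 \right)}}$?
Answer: $\frac{\sqrt{739542641}}{191} \approx 142.38$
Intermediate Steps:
$h = 20272$
$\sqrt{h + Y{\left(-191 \right)}} = \sqrt{20272 + \frac{1}{-191}} = \sqrt{20272 - \frac{1}{191}} = \sqrt{\frac{3871951}{191}} = \frac{\sqrt{739542641}}{191}$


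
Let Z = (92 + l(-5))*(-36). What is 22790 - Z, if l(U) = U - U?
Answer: 26102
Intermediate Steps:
l(U) = 0
Z = -3312 (Z = (92 + 0)*(-36) = 92*(-36) = -3312)
22790 - Z = 22790 - 1*(-3312) = 22790 + 3312 = 26102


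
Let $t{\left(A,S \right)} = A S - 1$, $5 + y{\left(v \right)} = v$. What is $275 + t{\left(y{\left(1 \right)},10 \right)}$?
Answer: $234$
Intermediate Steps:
$y{\left(v \right)} = -5 + v$
$t{\left(A,S \right)} = -1 + A S$
$275 + t{\left(y{\left(1 \right)},10 \right)} = 275 + \left(-1 + \left(-5 + 1\right) 10\right) = 275 - 41 = 234$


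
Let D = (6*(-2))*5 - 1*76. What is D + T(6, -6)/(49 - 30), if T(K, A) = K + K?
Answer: -2572/19 ≈ -135.37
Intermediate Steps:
T(K, A) = 2*K
D = -136 (D = -12*5 - 76 = -60 - 76 = -136)
D + T(6, -6)/(49 - 30) = -136 + (2*6)/(49 - 30) = -136 + 12/19 = -2572/19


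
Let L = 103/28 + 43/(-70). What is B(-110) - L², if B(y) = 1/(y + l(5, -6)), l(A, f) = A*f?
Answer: -184181/19600 ≈ -9.3970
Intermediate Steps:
B(y) = 1/(-30 + y) (B(y) = 1/(y + 5*(-6)) = 1/(y - 30) = 1/(-30 + y))
L = 429/140 (L = 103*(1/28) + 43*(-1/70) = 103/28 - 43/70 = 429/140 ≈ 3.0643)
B(-110) - L² = 1/(-30 - 110) - (429/140)² = 1/(-140) - 1*184041/19600 = -1/140 - 184041/19600 = -184181/19600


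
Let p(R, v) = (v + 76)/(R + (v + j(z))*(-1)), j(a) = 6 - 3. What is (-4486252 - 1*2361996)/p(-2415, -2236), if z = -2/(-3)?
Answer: -77898821/135 ≈ -5.7703e+5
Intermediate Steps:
z = ⅔ (z = -2*(-⅓) = ⅔ ≈ 0.66667)
j(a) = 3
p(R, v) = (76 + v)/(-3 + R - v) (p(R, v) = (v + 76)/(R + (v + 3)*(-1)) = (76 + v)/(R + (3 + v)*(-1)) = (76 + v)/(R + (-3 - v)) = (76 + v)/(-3 + R - v))
(-4486252 - 1*2361996)/p(-2415, -2236) = (-4486252 - 1*2361996)/(((-76 - 1*(-2236))/(3 - 2236 - 1*(-2415)))) = (-4486252 - 2361996)/(((-76 + 2236)/(3 - 2236 + 2415))) = -6848248/(2160/182) = -6848248/((1/182)*2160) = -6848248/1080/91 = -6848248*91/1080 = -77898821/135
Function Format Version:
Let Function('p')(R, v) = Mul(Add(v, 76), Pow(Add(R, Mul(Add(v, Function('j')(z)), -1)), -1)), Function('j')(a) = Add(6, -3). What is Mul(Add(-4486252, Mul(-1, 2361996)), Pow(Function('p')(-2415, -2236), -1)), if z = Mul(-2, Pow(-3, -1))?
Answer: Rational(-77898821, 135) ≈ -5.7703e+5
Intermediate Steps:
z = Rational(2, 3) (z = Mul(-2, Rational(-1, 3)) = Rational(2, 3) ≈ 0.66667)
Function('j')(a) = 3
Function('p')(R, v) = Mul(Pow(Add(-3, R, Mul(-1, v)), -1), Add(76, v)) (Function('p')(R, v) = Mul(Add(v, 76), Pow(Add(R, Mul(Add(v, 3), -1)), -1)) = Mul(Add(76, v), Pow(Add(R, Mul(Add(3, v), -1)), -1)) = Mul(Add(76, v), Pow(Add(R, Add(-3, Mul(-1, v))), -1)) = Mul(Add(76, v), Pow(Add(-3, R, Mul(-1, v)), -1)) = Mul(Pow(Add(-3, R, Mul(-1, v)), -1), Add(76, v)))
Mul(Add(-4486252, Mul(-1, 2361996)), Pow(Function('p')(-2415, -2236), -1)) = Mul(Add(-4486252, Mul(-1, 2361996)), Pow(Mul(Pow(Add(3, -2236, Mul(-1, -2415)), -1), Add(-76, Mul(-1, -2236))), -1)) = Mul(Add(-4486252, -2361996), Pow(Mul(Pow(Add(3, -2236, 2415), -1), Add(-76, 2236)), -1)) = Mul(-6848248, Pow(Mul(Pow(182, -1), 2160), -1)) = Mul(-6848248, Pow(Mul(Rational(1, 182), 2160), -1)) = Mul(-6848248, Pow(Rational(1080, 91), -1)) = Mul(-6848248, Rational(91, 1080)) = Rational(-77898821, 135)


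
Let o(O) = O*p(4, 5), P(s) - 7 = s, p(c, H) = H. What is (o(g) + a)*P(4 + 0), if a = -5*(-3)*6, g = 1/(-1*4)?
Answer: 3905/4 ≈ 976.25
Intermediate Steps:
g = -¼ (g = 1/(-4) = -¼ ≈ -0.25000)
P(s) = 7 + s
a = 90 (a = 15*6 = 90)
o(O) = 5*O (o(O) = O*5 = 5*O)
(o(g) + a)*P(4 + 0) = (5*(-¼) + 90)*(7 + (4 + 0)) = (-5/4 + 90)*(7 + 4) = (355/4)*11 = 3905/4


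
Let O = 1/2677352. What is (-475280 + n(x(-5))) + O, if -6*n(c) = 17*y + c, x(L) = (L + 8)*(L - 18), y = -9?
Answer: -1272392796535/2677352 ≈ -4.7524e+5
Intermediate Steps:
x(L) = (-18 + L)*(8 + L) (x(L) = (8 + L)*(-18 + L) = (-18 + L)*(8 + L))
n(c) = 51/2 - c/6 (n(c) = -(17*(-9) + c)/6 = -(-153 + c)/6 = 51/2 - c/6)
O = 1/2677352 ≈ 3.7350e-7
(-475280 + n(x(-5))) + O = (-475280 + (51/2 - (-144 + (-5)² - 10*(-5))/6)) + 1/2677352 = (-475280 + (51/2 - (-144 + 25 + 50)/6)) + 1/2677352 = (-475280 + (51/2 - ⅙*(-69))) + 1/2677352 = (-475280 + (51/2 + 23/2)) + 1/2677352 = (-475280 + 37) + 1/2677352 = -475243 + 1/2677352 = -1272392796535/2677352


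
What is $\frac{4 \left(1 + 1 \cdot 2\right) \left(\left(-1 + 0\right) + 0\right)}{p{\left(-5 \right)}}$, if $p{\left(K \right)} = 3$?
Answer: $-4$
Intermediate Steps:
$\frac{4 \left(1 + 1 \cdot 2\right) \left(\left(-1 + 0\right) + 0\right)}{p{\left(-5 \right)}} = \frac{4 \left(1 + 1 \cdot 2\right) \left(\left(-1 + 0\right) + 0\right)}{3} = 4 \left(1 + 2\right) \left(-1 + 0\right) \frac{1}{3} = 4 \cdot 3 \left(-1\right) \frac{1}{3} = 12 \left(-1\right) \frac{1}{3} = \left(-12\right) \frac{1}{3} = -4$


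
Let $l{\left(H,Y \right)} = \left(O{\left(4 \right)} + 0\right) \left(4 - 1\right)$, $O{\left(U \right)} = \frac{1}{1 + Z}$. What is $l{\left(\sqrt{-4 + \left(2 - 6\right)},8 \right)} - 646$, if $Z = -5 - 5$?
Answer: $- \frac{1939}{3} \approx -646.33$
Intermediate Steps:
$Z = -10$ ($Z = -5 - 5 = -10$)
$O{\left(U \right)} = - \frac{1}{9}$ ($O{\left(U \right)} = \frac{1}{1 - 10} = \frac{1}{-9} = - \frac{1}{9}$)
$l{\left(H,Y \right)} = - \frac{1}{3}$ ($l{\left(H,Y \right)} = \left(- \frac{1}{9} + 0\right) \left(4 - 1\right) = \left(- \frac{1}{9}\right) 3 = - \frac{1}{3}$)
$l{\left(\sqrt{-4 + \left(2 - 6\right)},8 \right)} - 646 = - \frac{1}{3} - 646 = - \frac{1939}{3}$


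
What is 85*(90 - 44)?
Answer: 3910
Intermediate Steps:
85*(90 - 44) = 85*46 = 3910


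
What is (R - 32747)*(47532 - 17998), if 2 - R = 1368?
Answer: -1007493342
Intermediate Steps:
R = -1366 (R = 2 - 1*1368 = 2 - 1368 = -1366)
(R - 32747)*(47532 - 17998) = (-1366 - 32747)*(47532 - 17998) = -34113*29534 = -1007493342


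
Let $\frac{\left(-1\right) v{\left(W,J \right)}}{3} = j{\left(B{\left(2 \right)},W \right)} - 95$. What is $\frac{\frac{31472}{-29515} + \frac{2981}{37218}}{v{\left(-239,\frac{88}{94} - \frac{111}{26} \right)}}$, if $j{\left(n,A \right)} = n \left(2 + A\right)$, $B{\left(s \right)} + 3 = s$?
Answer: $\frac{1083340681}{467956429020} \approx 0.002315$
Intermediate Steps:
$B{\left(s \right)} = -3 + s$
$v{\left(W,J \right)} = 291 + 3 W$ ($v{\left(W,J \right)} = - 3 \left(\left(-3 + 2\right) \left(2 + W\right) - 95\right) = - 3 \left(- (2 + W) - 95\right) = - 3 \left(\left(-2 - W\right) - 95\right) = - 3 \left(-97 - W\right) = 291 + 3 W$)
$\frac{\frac{31472}{-29515} + \frac{2981}{37218}}{v{\left(-239,\frac{88}{94} - \frac{111}{26} \right)}} = \frac{\frac{31472}{-29515} + \frac{2981}{37218}}{291 + 3 \left(-239\right)} = \frac{31472 \left(- \frac{1}{29515}\right) + 2981 \cdot \frac{1}{37218}}{291 - 717} = \frac{- \frac{31472}{29515} + \frac{2981}{37218}}{-426} = \left(- \frac{1083340681}{1098489270}\right) \left(- \frac{1}{426}\right) = \frac{1083340681}{467956429020}$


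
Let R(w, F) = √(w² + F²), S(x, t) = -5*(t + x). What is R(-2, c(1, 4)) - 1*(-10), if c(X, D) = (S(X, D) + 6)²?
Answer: 10 + 5*√5213 ≈ 371.01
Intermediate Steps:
S(x, t) = -5*t - 5*x
c(X, D) = (6 - 5*D - 5*X)² (c(X, D) = ((-5*D - 5*X) + 6)² = (6 - 5*D - 5*X)²)
R(w, F) = √(F² + w²)
R(-2, c(1, 4)) - 1*(-10) = √(((-6 + 5*4 + 5*1)²)² + (-2)²) - 1*(-10) = √(((-6 + 20 + 5)²)² + 4) + 10 = √((19²)² + 4) + 10 = √(361² + 4) + 10 = √(130321 + 4) + 10 = √130325 + 10 = 5*√5213 + 10 = 10 + 5*√5213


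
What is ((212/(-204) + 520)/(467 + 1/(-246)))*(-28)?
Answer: -60768232/1952977 ≈ -31.116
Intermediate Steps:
((212/(-204) + 520)/(467 + 1/(-246)))*(-28) = ((212*(-1/204) + 520)/(467 - 1/246))*(-28) = ((-53/51 + 520)/(114881/246))*(-28) = ((26467/51)*(246/114881))*(-28) = (2170294/1952977)*(-28) = -60768232/1952977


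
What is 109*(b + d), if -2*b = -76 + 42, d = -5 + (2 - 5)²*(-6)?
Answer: -4578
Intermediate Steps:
d = -59 (d = -5 + (-3)²*(-6) = -5 + 9*(-6) = -5 - 54 = -59)
b = 17 (b = -(-76 + 42)/2 = -½*(-34) = 17)
109*(b + d) = 109*(17 - 59) = 109*(-42) = -4578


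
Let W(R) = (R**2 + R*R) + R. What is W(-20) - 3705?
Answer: -2925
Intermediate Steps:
W(R) = R + 2*R**2 (W(R) = (R**2 + R**2) + R = 2*R**2 + R = R + 2*R**2)
W(-20) - 3705 = -20*(1 + 2*(-20)) - 3705 = -20*(1 - 40) - 3705 = -20*(-39) - 3705 = 780 - 3705 = -2925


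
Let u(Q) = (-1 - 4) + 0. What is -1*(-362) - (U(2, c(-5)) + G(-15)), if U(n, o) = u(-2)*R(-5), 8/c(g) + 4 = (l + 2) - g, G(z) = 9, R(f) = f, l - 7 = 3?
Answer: 328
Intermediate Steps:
l = 10 (l = 7 + 3 = 10)
u(Q) = -5 (u(Q) = -5 + 0 = -5)
c(g) = 8/(8 - g) (c(g) = 8/(-4 + ((10 + 2) - g)) = 8/(-4 + (12 - g)) = 8/(8 - g))
U(n, o) = 25 (U(n, o) = -5*(-5) = 25)
-1*(-362) - (U(2, c(-5)) + G(-15)) = -1*(-362) - (25 + 9) = 362 - 1*34 = 362 - 34 = 328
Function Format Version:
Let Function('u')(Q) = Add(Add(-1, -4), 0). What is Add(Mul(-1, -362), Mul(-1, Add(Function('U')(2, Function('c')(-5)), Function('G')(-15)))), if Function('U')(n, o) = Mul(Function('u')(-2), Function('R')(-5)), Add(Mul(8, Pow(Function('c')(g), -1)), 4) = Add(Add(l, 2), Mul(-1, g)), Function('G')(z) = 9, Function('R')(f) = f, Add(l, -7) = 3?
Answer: 328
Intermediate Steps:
l = 10 (l = Add(7, 3) = 10)
Function('u')(Q) = -5 (Function('u')(Q) = Add(-5, 0) = -5)
Function('c')(g) = Mul(8, Pow(Add(8, Mul(-1, g)), -1)) (Function('c')(g) = Mul(8, Pow(Add(-4, Add(Add(10, 2), Mul(-1, g))), -1)) = Mul(8, Pow(Add(-4, Add(12, Mul(-1, g))), -1)) = Mul(8, Pow(Add(8, Mul(-1, g)), -1)))
Function('U')(n, o) = 25 (Function('U')(n, o) = Mul(-5, -5) = 25)
Add(Mul(-1, -362), Mul(-1, Add(Function('U')(2, Function('c')(-5)), Function('G')(-15)))) = Add(Mul(-1, -362), Mul(-1, Add(25, 9))) = Add(362, Mul(-1, 34)) = Add(362, -34) = 328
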